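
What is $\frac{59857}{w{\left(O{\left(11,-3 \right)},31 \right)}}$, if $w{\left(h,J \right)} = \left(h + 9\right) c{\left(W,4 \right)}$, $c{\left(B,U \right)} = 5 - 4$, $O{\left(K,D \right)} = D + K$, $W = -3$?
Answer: $3521$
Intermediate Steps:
$c{\left(B,U \right)} = 1$ ($c{\left(B,U \right)} = 5 - 4 = 1$)
$w{\left(h,J \right)} = 9 + h$ ($w{\left(h,J \right)} = \left(h + 9\right) 1 = \left(9 + h\right) 1 = 9 + h$)
$\frac{59857}{w{\left(O{\left(11,-3 \right)},31 \right)}} = \frac{59857}{9 + \left(-3 + 11\right)} = \frac{59857}{9 + 8} = \frac{59857}{17} = 59857 \cdot \frac{1}{17} = 3521$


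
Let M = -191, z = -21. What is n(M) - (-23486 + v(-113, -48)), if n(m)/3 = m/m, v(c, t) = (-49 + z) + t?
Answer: 23607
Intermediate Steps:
v(c, t) = -70 + t (v(c, t) = (-49 - 21) + t = -70 + t)
n(m) = 3 (n(m) = 3*(m/m) = 3*1 = 3)
n(M) - (-23486 + v(-113, -48)) = 3 - (-23486 + (-70 - 48)) = 3 - (-23486 - 118) = 3 - 1*(-23604) = 3 + 23604 = 23607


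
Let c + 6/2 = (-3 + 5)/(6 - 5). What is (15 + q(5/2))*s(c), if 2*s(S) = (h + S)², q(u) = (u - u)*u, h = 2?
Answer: 15/2 ≈ 7.5000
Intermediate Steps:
q(u) = 0 (q(u) = 0*u = 0)
c = -1 (c = -3 + (-3 + 5)/(6 - 5) = -3 + 2/1 = -3 + 2*1 = -3 + 2 = -1)
s(S) = (2 + S)²/2
(15 + q(5/2))*s(c) = (15 + 0)*((2 - 1)²/2) = 15*((½)*1²) = 15*((½)*1) = 15*(½) = 15/2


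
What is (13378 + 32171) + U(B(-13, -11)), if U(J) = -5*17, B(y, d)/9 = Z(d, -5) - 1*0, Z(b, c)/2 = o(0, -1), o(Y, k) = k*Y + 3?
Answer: 45464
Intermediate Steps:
o(Y, k) = 3 + Y*k (o(Y, k) = Y*k + 3 = 3 + Y*k)
Z(b, c) = 6 (Z(b, c) = 2*(3 + 0*(-1)) = 2*(3 + 0) = 2*3 = 6)
B(y, d) = 54 (B(y, d) = 9*(6 - 1*0) = 9*(6 + 0) = 9*6 = 54)
U(J) = -85
(13378 + 32171) + U(B(-13, -11)) = (13378 + 32171) - 85 = 45549 - 85 = 45464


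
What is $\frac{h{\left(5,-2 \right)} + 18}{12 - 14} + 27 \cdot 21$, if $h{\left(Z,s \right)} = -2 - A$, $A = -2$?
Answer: $558$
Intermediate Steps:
$h{\left(Z,s \right)} = 0$ ($h{\left(Z,s \right)} = -2 - -2 = -2 + 2 = 0$)
$\frac{h{\left(5,-2 \right)} + 18}{12 - 14} + 27 \cdot 21 = \frac{0 + 18}{12 - 14} + 27 \cdot 21 = \frac{18}{-2} + 567 = 18 \left(- \frac{1}{2}\right) + 567 = -9 + 567 = 558$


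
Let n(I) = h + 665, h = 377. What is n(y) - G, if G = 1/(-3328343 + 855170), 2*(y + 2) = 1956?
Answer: 2577046267/2473173 ≈ 1042.0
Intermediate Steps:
y = 976 (y = -2 + (½)*1956 = -2 + 978 = 976)
G = -1/2473173 (G = 1/(-2473173) = -1/2473173 ≈ -4.0434e-7)
n(I) = 1042 (n(I) = 377 + 665 = 1042)
n(y) - G = 1042 - 1*(-1/2473173) = 1042 + 1/2473173 = 2577046267/2473173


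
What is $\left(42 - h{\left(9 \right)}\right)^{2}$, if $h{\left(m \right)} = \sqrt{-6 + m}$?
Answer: $\left(42 - \sqrt{3}\right)^{2} \approx 1621.5$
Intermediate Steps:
$\left(42 - h{\left(9 \right)}\right)^{2} = \left(42 - \sqrt{-6 + 9}\right)^{2} = \left(42 - \sqrt{3}\right)^{2}$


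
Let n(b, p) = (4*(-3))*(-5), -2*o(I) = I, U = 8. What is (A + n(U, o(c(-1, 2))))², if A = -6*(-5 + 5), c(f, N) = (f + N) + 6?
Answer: 3600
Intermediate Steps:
c(f, N) = 6 + N + f (c(f, N) = (N + f) + 6 = 6 + N + f)
o(I) = -I/2
n(b, p) = 60 (n(b, p) = -12*(-5) = 60)
A = 0 (A = -6*0 = 0)
(A + n(U, o(c(-1, 2))))² = (0 + 60)² = 60² = 3600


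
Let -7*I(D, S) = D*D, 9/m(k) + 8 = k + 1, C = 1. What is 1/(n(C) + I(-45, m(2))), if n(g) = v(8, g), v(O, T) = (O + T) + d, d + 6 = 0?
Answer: -7/2004 ≈ -0.0034930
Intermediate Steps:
d = -6 (d = -6 + 0 = -6)
v(O, T) = -6 + O + T (v(O, T) = (O + T) - 6 = -6 + O + T)
m(k) = 9/(-7 + k) (m(k) = 9/(-8 + (k + 1)) = 9/(-8 + (1 + k)) = 9/(-7 + k))
I(D, S) = -D²/7 (I(D, S) = -D*D/7 = -D²/7)
n(g) = 2 + g (n(g) = -6 + 8 + g = 2 + g)
1/(n(C) + I(-45, m(2))) = 1/((2 + 1) - ⅐*(-45)²) = 1/(3 - ⅐*2025) = 1/(3 - 2025/7) = 1/(-2004/7) = -7/2004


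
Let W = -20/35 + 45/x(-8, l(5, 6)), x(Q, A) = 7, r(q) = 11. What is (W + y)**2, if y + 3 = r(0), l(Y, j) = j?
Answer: 9409/49 ≈ 192.02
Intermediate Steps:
W = 41/7 (W = -20/35 + 45/7 = -20*1/35 + 45*(1/7) = -4/7 + 45/7 = 41/7 ≈ 5.8571)
y = 8 (y = -3 + 11 = 8)
(W + y)**2 = (41/7 + 8)**2 = (97/7)**2 = 9409/49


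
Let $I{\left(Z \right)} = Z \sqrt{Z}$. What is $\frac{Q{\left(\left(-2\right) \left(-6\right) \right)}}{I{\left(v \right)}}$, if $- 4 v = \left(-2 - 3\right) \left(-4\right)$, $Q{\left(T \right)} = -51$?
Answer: $- \frac{51 i \sqrt{5}}{25} \approx - 4.5616 i$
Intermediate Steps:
$v = -5$ ($v = - \frac{\left(-2 - 3\right) \left(-4\right)}{4} = - \frac{\left(-5\right) \left(-4\right)}{4} = \left(- \frac{1}{4}\right) 20 = -5$)
$I{\left(Z \right)} = Z^{\frac{3}{2}}$
$\frac{Q{\left(\left(-2\right) \left(-6\right) \right)}}{I{\left(v \right)}} = - \frac{51}{\left(-5\right)^{\frac{3}{2}}} = - \frac{51}{\left(-5\right) i \sqrt{5}} = - 51 \frac{i \sqrt{5}}{25} = - \frac{51 i \sqrt{5}}{25}$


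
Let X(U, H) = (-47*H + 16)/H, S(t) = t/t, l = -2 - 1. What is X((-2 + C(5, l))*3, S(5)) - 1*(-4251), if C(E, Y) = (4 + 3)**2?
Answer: 4220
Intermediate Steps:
l = -3
C(E, Y) = 49 (C(E, Y) = 7**2 = 49)
S(t) = 1
X(U, H) = (16 - 47*H)/H
X((-2 + C(5, l))*3, S(5)) - 1*(-4251) = (-47 + 16/1) - 1*(-4251) = (-47 + 16*1) + 4251 = (-47 + 16) + 4251 = -31 + 4251 = 4220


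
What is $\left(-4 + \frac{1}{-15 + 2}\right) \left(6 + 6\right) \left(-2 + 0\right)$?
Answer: $\frac{1272}{13} \approx 97.846$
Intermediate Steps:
$\left(-4 + \frac{1}{-15 + 2}\right) \left(6 + 6\right) \left(-2 + 0\right) = \left(-4 + \frac{1}{-13}\right) 12 \left(-2\right) = \left(-4 - \frac{1}{13}\right) \left(-24\right) = \left(- \frac{53}{13}\right) \left(-24\right) = \frac{1272}{13}$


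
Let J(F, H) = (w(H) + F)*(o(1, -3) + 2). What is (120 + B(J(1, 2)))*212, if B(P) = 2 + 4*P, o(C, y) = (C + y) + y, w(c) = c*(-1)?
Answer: 28408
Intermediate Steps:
w(c) = -c
o(C, y) = C + 2*y
J(F, H) = -3*F + 3*H (J(F, H) = (-H + F)*((1 + 2*(-3)) + 2) = (F - H)*((1 - 6) + 2) = (F - H)*(-5 + 2) = (F - H)*(-3) = -3*F + 3*H)
(120 + B(J(1, 2)))*212 = (120 + (2 + 4*(-3*1 + 3*2)))*212 = (120 + (2 + 4*(-3 + 6)))*212 = (120 + (2 + 4*3))*212 = (120 + (2 + 12))*212 = (120 + 14)*212 = 134*212 = 28408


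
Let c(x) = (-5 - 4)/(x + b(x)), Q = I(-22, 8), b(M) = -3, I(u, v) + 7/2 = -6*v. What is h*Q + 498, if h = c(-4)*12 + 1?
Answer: -4873/14 ≈ -348.07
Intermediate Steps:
I(u, v) = -7/2 - 6*v
Q = -103/2 (Q = -7/2 - 6*8 = -7/2 - 48 = -103/2 ≈ -51.500)
c(x) = -9/(-3 + x) (c(x) = (-5 - 4)/(x - 3) = -9/(-3 + x))
h = 115/7 (h = -9/(-3 - 4)*12 + 1 = -9/(-7)*12 + 1 = -9*(-1/7)*12 + 1 = (9/7)*12 + 1 = 108/7 + 1 = 115/7 ≈ 16.429)
h*Q + 498 = (115/7)*(-103/2) + 498 = -11845/14 + 498 = -4873/14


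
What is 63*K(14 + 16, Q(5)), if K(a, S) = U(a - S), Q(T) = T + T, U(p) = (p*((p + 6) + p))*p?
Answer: 1159200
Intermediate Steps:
U(p) = p**2*(6 + 2*p) (U(p) = (p*((6 + p) + p))*p = (p*(6 + 2*p))*p = p**2*(6 + 2*p))
Q(T) = 2*T
K(a, S) = 2*(a - S)**2*(3 + a - S) (K(a, S) = 2*(a - S)**2*(3 + (a - S)) = 2*(a - S)**2*(3 + a - S))
63*K(14 + 16, Q(5)) = 63*(2*(2*5 - (14 + 16))**2*(3 + (14 + 16) - 2*5)) = 63*(2*(10 - 1*30)**2*(3 + 30 - 1*10)) = 63*(2*(10 - 30)**2*(3 + 30 - 10)) = 63*(2*(-20)**2*23) = 63*(2*400*23) = 63*18400 = 1159200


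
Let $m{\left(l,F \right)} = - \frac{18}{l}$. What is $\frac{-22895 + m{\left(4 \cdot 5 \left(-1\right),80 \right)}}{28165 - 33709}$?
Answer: $\frac{228941}{55440} \approx 4.1295$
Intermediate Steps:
$\frac{-22895 + m{\left(4 \cdot 5 \left(-1\right),80 \right)}}{28165 - 33709} = \frac{-22895 - \frac{18}{4 \cdot 5 \left(-1\right)}}{28165 - 33709} = \frac{-22895 - \frac{18}{20 \left(-1\right)}}{-5544} = \left(-22895 - \frac{18}{-20}\right) \left(- \frac{1}{5544}\right) = \left(-22895 - - \frac{9}{10}\right) \left(- \frac{1}{5544}\right) = \left(-22895 + \frac{9}{10}\right) \left(- \frac{1}{5544}\right) = \left(- \frac{228941}{10}\right) \left(- \frac{1}{5544}\right) = \frac{228941}{55440}$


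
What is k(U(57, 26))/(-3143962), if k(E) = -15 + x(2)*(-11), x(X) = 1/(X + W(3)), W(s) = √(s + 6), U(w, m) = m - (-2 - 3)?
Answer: 43/7859905 ≈ 5.4708e-6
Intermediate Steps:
U(w, m) = 5 + m (U(w, m) = m - (-5) = m - 1*(-5) = m + 5 = 5 + m)
W(s) = √(6 + s)
x(X) = 1/(3 + X) (x(X) = 1/(X + √(6 + 3)) = 1/(X + √9) = 1/(X + 3) = 1/(3 + X))
k(E) = -86/5 (k(E) = -15 - 11/(3 + 2) = -15 - 11/5 = -86/5)
k(U(57, 26))/(-3143962) = -86/5/(-3143962) = -86/5*(-1/3143962) = 43/7859905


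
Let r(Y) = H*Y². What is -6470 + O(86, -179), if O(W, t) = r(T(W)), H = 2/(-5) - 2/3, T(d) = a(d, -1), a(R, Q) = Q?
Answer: -97066/15 ≈ -6471.1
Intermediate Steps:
T(d) = -1
H = -16/15 (H = 2*(-⅕) - 2*⅓ = -⅖ - ⅔ = -16/15 ≈ -1.0667)
r(Y) = -16*Y²/15
O(W, t) = -16/15 (O(W, t) = -16/15*(-1)² = -16/15*1 = -16/15)
-6470 + O(86, -179) = -6470 - 16/15 = -97066/15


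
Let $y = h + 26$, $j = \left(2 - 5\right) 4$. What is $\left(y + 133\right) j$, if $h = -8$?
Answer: $-1812$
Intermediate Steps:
$j = -12$ ($j = \left(-3\right) 4 = -12$)
$y = 18$ ($y = -8 + 26 = 18$)
$\left(y + 133\right) j = \left(18 + 133\right) \left(-12\right) = 151 \left(-12\right) = -1812$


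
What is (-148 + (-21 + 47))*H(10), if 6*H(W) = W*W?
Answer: -6100/3 ≈ -2033.3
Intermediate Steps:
H(W) = W²/6 (H(W) = (W*W)/6 = W²/6)
(-148 + (-21 + 47))*H(10) = (-148 + (-21 + 47))*((⅙)*10²) = (-148 + 26)*((⅙)*100) = -122*50/3 = -6100/3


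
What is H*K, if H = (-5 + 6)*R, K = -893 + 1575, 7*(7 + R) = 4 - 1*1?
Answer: -31372/7 ≈ -4481.7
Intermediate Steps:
R = -46/7 (R = -7 + (4 - 1*1)/7 = -7 + (4 - 1)/7 = -7 + (⅐)*3 = -7 + 3/7 = -46/7 ≈ -6.5714)
K = 682
H = -46/7 (H = (-5 + 6)*(-46/7) = 1*(-46/7) = -46/7 ≈ -6.5714)
H*K = -46/7*682 = -31372/7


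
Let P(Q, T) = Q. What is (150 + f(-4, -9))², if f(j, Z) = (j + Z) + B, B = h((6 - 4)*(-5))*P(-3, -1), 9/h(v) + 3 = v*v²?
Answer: 18889203844/1006009 ≈ 18776.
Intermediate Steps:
h(v) = 9/(-3 + v³) (h(v) = 9/(-3 + v*v²) = 9/(-3 + v³))
B = 27/1003 (B = (9/(-3 + ((6 - 4)*(-5))³))*(-3) = (9/(-3 + (2*(-5))³))*(-3) = (9/(-3 + (-10)³))*(-3) = (9/(-3 - 1000))*(-3) = (9/(-1003))*(-3) = (9*(-1/1003))*(-3) = -9/1003*(-3) = 27/1003 ≈ 0.026919)
f(j, Z) = 27/1003 + Z + j (f(j, Z) = (j + Z) + 27/1003 = (Z + j) + 27/1003 = 27/1003 + Z + j)
(150 + f(-4, -9))² = (150 + (27/1003 - 9 - 4))² = (150 - 13012/1003)² = (137438/1003)² = 18889203844/1006009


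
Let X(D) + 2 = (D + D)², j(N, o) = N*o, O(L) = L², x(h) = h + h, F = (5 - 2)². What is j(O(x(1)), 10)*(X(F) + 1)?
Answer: 12920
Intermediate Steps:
F = 9 (F = 3² = 9)
x(h) = 2*h
X(D) = -2 + 4*D² (X(D) = -2 + (D + D)² = -2 + (2*D)² = -2 + 4*D²)
j(O(x(1)), 10)*(X(F) + 1) = ((2*1)²*10)*((-2 + 4*9²) + 1) = (2²*10)*((-2 + 4*81) + 1) = (4*10)*((-2 + 324) + 1) = 40*(322 + 1) = 40*323 = 12920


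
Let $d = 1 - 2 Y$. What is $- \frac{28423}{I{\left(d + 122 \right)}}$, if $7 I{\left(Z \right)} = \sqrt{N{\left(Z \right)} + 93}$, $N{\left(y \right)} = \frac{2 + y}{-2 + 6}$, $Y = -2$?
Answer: $- \frac{397922 \sqrt{501}}{501} \approx -17778.0$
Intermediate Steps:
$N{\left(y \right)} = \frac{1}{2} + \frac{y}{4}$ ($N{\left(y \right)} = \frac{2 + y}{4} = \left(2 + y\right) \frac{1}{4} = \frac{1}{2} + \frac{y}{4}$)
$d = 5$ ($d = 1 - -4 = 1 + 4 = 5$)
$I{\left(Z \right)} = \frac{\sqrt{\frac{187}{2} + \frac{Z}{4}}}{7}$ ($I{\left(Z \right)} = \frac{\sqrt{\left(\frac{1}{2} + \frac{Z}{4}\right) + 93}}{7} = \frac{\sqrt{\frac{187}{2} + \frac{Z}{4}}}{7}$)
$- \frac{28423}{I{\left(d + 122 \right)}} = - \frac{28423}{\frac{1}{14} \sqrt{374 + \left(5 + 122\right)}} = - \frac{28423}{\frac{1}{14} \sqrt{374 + 127}} = - \frac{28423}{\frac{1}{14} \sqrt{501}} = - 28423 \frac{14 \sqrt{501}}{501} = - \frac{397922 \sqrt{501}}{501}$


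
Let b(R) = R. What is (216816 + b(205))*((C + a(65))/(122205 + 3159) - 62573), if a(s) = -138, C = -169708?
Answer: -851218366852889/62682 ≈ -1.3580e+10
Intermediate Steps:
(216816 + b(205))*((C + a(65))/(122205 + 3159) - 62573) = (216816 + 205)*((-169708 - 138)/(122205 + 3159) - 62573) = 217021*(-169846/125364 - 62573) = 217021*(-169846*1/125364 - 62573) = 217021*(-84923/62682 - 62573) = 217021*(-3922285709/62682) = -851218366852889/62682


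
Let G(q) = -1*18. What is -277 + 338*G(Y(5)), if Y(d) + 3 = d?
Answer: -6361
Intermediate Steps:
Y(d) = -3 + d
G(q) = -18
-277 + 338*G(Y(5)) = -277 + 338*(-18) = -277 - 6084 = -6361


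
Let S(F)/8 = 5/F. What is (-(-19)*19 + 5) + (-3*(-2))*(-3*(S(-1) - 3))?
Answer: 1140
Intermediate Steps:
S(F) = 40/F (S(F) = 8*(5/F) = 40/F)
(-(-19)*19 + 5) + (-3*(-2))*(-3*(S(-1) - 3)) = (-(-19)*19 + 5) + (-3*(-2))*(-3*(40/(-1) - 3)) = (-19*(-19) + 5) + 6*(-3*(40*(-1) - 3)) = (361 + 5) + 6*(-3*(-40 - 3)) = 366 + 6*(-3*(-43)) = 366 + 6*129 = 366 + 774 = 1140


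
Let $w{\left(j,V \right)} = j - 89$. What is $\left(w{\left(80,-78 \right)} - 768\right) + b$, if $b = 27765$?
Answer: $26988$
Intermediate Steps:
$w{\left(j,V \right)} = -89 + j$
$\left(w{\left(80,-78 \right)} - 768\right) + b = \left(\left(-89 + 80\right) - 768\right) + 27765 = \left(-9 - 768\right) + 27765 = -777 + 27765 = 26988$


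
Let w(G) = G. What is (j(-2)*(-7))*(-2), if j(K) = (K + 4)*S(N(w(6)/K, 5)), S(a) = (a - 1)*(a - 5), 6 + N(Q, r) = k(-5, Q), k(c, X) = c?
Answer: 5376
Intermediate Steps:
N(Q, r) = -11 (N(Q, r) = -6 - 5 = -11)
S(a) = (-1 + a)*(-5 + a)
j(K) = 768 + 192*K (j(K) = (K + 4)*(5 + (-11)² - 6*(-11)) = (4 + K)*(5 + 121 + 66) = (4 + K)*192 = 768 + 192*K)
(j(-2)*(-7))*(-2) = ((768 + 192*(-2))*(-7))*(-2) = ((768 - 384)*(-7))*(-2) = (384*(-7))*(-2) = -2688*(-2) = 5376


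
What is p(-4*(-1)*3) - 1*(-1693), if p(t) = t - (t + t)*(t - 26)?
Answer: 2041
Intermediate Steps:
p(t) = t - 2*t*(-26 + t)
p(-4*(-1)*3) - 1*(-1693) = (-4*(-1)*3)*(53 - 2*(-4*(-1))*3) - 1*(-1693) = (4*3)*(53 - 8*3) + 1693 = 12*(53 - 2*12) + 1693 = 12*(53 - 24) + 1693 = 12*29 + 1693 = 348 + 1693 = 2041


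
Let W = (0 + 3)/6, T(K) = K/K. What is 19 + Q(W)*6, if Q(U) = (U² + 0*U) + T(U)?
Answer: 53/2 ≈ 26.500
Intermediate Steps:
T(K) = 1
W = ½ (W = 3*(⅙) = ½ ≈ 0.50000)
Q(U) = 1 + U² (Q(U) = (U² + 0*U) + 1 = (U² + 0) + 1 = U² + 1 = 1 + U²)
19 + Q(W)*6 = 19 + (1 + (½)²)*6 = 19 + (1 + ¼)*6 = 19 + (5/4)*6 = 19 + 15/2 = 53/2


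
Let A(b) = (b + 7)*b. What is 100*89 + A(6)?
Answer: 8978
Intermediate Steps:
A(b) = b*(7 + b) (A(b) = (7 + b)*b = b*(7 + b))
100*89 + A(6) = 100*89 + 6*(7 + 6) = 8900 + 6*13 = 8900 + 78 = 8978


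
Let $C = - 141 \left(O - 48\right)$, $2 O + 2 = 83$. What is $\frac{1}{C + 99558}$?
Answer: $\frac{2}{201231} \approx 9.9388 \cdot 10^{-6}$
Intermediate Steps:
$O = \frac{81}{2}$ ($O = -1 + \frac{1}{2} \cdot 83 = -1 + \frac{83}{2} = \frac{81}{2} \approx 40.5$)
$C = \frac{2115}{2}$ ($C = - 141 \left(\frac{81}{2} - 48\right) = \left(-141\right) \left(- \frac{15}{2}\right) = \frac{2115}{2} \approx 1057.5$)
$\frac{1}{C + 99558} = \frac{1}{\frac{2115}{2} + 99558} = \frac{1}{\frac{201231}{2}} = \frac{2}{201231}$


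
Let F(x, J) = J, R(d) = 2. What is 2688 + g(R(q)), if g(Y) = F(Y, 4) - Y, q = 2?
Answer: 2690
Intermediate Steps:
g(Y) = 4 - Y
2688 + g(R(q)) = 2688 + (4 - 1*2) = 2688 + (4 - 2) = 2688 + 2 = 2690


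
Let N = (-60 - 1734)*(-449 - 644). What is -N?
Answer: -1960842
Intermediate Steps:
N = 1960842 (N = -1794*(-1093) = 1960842)
-N = -1*1960842 = -1960842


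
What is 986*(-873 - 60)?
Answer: -919938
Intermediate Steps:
986*(-873 - 60) = 986*(-933) = -919938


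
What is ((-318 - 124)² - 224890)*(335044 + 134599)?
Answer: -13866679218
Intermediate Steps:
((-318 - 124)² - 224890)*(335044 + 134599) = ((-442)² - 224890)*469643 = (195364 - 224890)*469643 = -29526*469643 = -13866679218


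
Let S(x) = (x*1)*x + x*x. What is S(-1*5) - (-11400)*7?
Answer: 79850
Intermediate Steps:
S(x) = 2*x**2 (S(x) = x*x + x**2 = x**2 + x**2 = 2*x**2)
S(-1*5) - (-11400)*7 = 2*(-1*5)**2 - (-11400)*7 = 2*(-5)**2 - 228*(-350) = 2*25 + 79800 = 50 + 79800 = 79850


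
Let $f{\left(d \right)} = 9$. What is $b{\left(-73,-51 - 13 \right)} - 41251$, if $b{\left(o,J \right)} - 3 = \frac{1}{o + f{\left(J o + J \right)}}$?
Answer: $- \frac{2639873}{64} \approx -41248.0$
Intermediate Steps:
$b{\left(o,J \right)} = 3 + \frac{1}{9 + o}$ ($b{\left(o,J \right)} = 3 + \frac{1}{o + 9} = 3 + \frac{1}{9 + o}$)
$b{\left(-73,-51 - 13 \right)} - 41251 = \frac{28 + 3 \left(-73\right)}{9 - 73} - 41251 = \frac{28 - 219}{-64} - 41251 = \left(- \frac{1}{64}\right) \left(-191\right) - 41251 = \frac{191}{64} - 41251 = - \frac{2639873}{64}$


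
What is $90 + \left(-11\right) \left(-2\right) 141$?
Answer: $3192$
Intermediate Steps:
$90 + \left(-11\right) \left(-2\right) 141 = 90 + 22 \cdot 141 = 90 + 3102 = 3192$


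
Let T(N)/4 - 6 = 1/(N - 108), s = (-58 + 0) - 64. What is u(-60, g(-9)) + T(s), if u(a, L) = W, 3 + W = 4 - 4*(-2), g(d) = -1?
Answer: 3793/115 ≈ 32.983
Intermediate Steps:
s = -122 (s = -58 - 64 = -122)
W = 9 (W = -3 + (4 - 4*(-2)) = -3 + (4 + 8) = -3 + 12 = 9)
T(N) = 24 + 4/(-108 + N) (T(N) = 24 + 4/(N - 108) = 24 + 4/(-108 + N))
u(a, L) = 9
u(-60, g(-9)) + T(s) = 9 + 4*(-647 + 6*(-122))/(-108 - 122) = 9 + 4*(-647 - 732)/(-230) = 9 + 4*(-1/230)*(-1379) = 9 + 2758/115 = 3793/115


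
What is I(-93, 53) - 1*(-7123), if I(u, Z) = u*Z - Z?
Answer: 2141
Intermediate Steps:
I(u, Z) = -Z + Z*u (I(u, Z) = Z*u - Z = -Z + Z*u)
I(-93, 53) - 1*(-7123) = 53*(-1 - 93) - 1*(-7123) = 53*(-94) + 7123 = -4982 + 7123 = 2141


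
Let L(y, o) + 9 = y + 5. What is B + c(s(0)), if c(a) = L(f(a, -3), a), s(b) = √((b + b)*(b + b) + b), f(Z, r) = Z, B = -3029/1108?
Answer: -7461/1108 ≈ -6.7338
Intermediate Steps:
B = -3029/1108 (B = -3029*1/1108 = -3029/1108 ≈ -2.7338)
s(b) = √(b + 4*b²) (s(b) = √((2*b)*(2*b) + b) = √(4*b² + b) = √(b + 4*b²))
L(y, o) = -4 + y (L(y, o) = -9 + (y + 5) = -9 + (5 + y) = -4 + y)
c(a) = -4 + a
B + c(s(0)) = -3029/1108 + (-4 + √(0*(1 + 4*0))) = -3029/1108 + (-4 + √(0*(1 + 0))) = -3029/1108 + (-4 + √(0*1)) = -3029/1108 + (-4 + √0) = -3029/1108 + (-4 + 0) = -3029/1108 - 4 = -7461/1108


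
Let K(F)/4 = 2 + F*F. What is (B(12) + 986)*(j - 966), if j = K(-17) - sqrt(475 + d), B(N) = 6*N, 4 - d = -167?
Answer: 209484 - 1058*sqrt(646) ≈ 1.8259e+5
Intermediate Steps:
d = 171 (d = 4 - 1*(-167) = 4 + 167 = 171)
K(F) = 8 + 4*F**2 (K(F) = 4*(2 + F*F) = 4*(2 + F**2) = 8 + 4*F**2)
j = 1164 - sqrt(646) (j = (8 + 4*(-17)**2) - sqrt(475 + 171) = (8 + 4*289) - sqrt(646) = (8 + 1156) - sqrt(646) = 1164 - sqrt(646) ≈ 1138.6)
(B(12) + 986)*(j - 966) = (6*12 + 986)*((1164 - sqrt(646)) - 966) = (72 + 986)*(198 - sqrt(646)) = 1058*(198 - sqrt(646)) = 209484 - 1058*sqrt(646)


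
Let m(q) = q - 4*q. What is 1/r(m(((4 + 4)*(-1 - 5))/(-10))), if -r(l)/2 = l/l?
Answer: -1/2 ≈ -0.50000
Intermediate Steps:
m(q) = -3*q
r(l) = -2 (r(l) = -2*l/l = -2*1 = -2)
1/r(m(((4 + 4)*(-1 - 5))/(-10))) = 1/(-2) = -1/2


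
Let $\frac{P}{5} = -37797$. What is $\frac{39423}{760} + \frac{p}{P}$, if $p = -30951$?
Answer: $\frac{498258561}{9575240} \approx 52.036$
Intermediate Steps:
$P = -188985$ ($P = 5 \left(-37797\right) = -188985$)
$\frac{39423}{760} + \frac{p}{P} = \frac{39423}{760} - \frac{30951}{-188985} = 39423 \cdot \frac{1}{760} - - \frac{10317}{62995} = \frac{39423}{760} + \frac{10317}{62995} = \frac{498258561}{9575240}$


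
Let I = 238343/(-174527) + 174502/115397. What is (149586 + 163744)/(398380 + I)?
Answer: 6310432428979270/8023333213448603 ≈ 0.78651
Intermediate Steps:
I = 2951243383/20139892219 (I = 238343*(-1/174527) + 174502*(1/115397) = -238343/174527 + 174502/115397 = 2951243383/20139892219 ≈ 0.14654)
(149586 + 163744)/(398380 + I) = (149586 + 163744)/(398380 + 2951243383/20139892219) = 313330/(8023333213448603/20139892219) = 313330*(20139892219/8023333213448603) = 6310432428979270/8023333213448603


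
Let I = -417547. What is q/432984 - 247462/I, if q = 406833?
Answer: 92339661753/60263723416 ≈ 1.5323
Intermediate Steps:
q/432984 - 247462/I = 406833/432984 - 247462/(-417547) = 406833*(1/432984) - 247462*(-1/417547) = 135611/144328 + 247462/417547 = 92339661753/60263723416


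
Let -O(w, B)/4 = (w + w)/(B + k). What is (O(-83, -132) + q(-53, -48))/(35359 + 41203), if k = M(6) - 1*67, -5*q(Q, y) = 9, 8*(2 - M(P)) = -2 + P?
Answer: -2039/30241990 ≈ -6.7423e-5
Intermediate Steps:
M(P) = 9/4 - P/8 (M(P) = 2 - (-2 + P)/8 = 2 + (¼ - P/8) = 9/4 - P/8)
q(Q, y) = -9/5 (q(Q, y) = -⅕*9 = -9/5)
k = -131/2 (k = (9/4 - ⅛*6) - 1*67 = (9/4 - ¾) - 67 = 3/2 - 67 = -131/2 ≈ -65.500)
O(w, B) = -8*w/(-131/2 + B) (O(w, B) = -4*(w + w)/(B - 131/2) = -4*2*w/(-131/2 + B) = -8*w/(-131/2 + B))
(O(-83, -132) + q(-53, -48))/(35359 + 41203) = (-16*(-83)/(-131 + 2*(-132)) - 9/5)/(35359 + 41203) = (-16*(-83)/(-131 - 264) - 9/5)/76562 = (-16*(-83)/(-395) - 9/5)*(1/76562) = (-16*(-83)*(-1/395) - 9/5)*(1/76562) = (-1328/395 - 9/5)*(1/76562) = -2039/395*1/76562 = -2039/30241990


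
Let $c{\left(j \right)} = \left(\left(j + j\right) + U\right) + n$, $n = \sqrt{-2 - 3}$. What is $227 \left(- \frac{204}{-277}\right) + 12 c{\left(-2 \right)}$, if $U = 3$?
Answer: $\frac{42984}{277} + 12 i \sqrt{5} \approx 155.18 + 26.833 i$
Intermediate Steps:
$n = i \sqrt{5}$ ($n = \sqrt{-5} = i \sqrt{5} \approx 2.2361 i$)
$c{\left(j \right)} = 3 + 2 j + i \sqrt{5}$ ($c{\left(j \right)} = \left(\left(j + j\right) + 3\right) + i \sqrt{5} = \left(2 j + 3\right) + i \sqrt{5} = \left(3 + 2 j\right) + i \sqrt{5} = 3 + 2 j + i \sqrt{5}$)
$227 \left(- \frac{204}{-277}\right) + 12 c{\left(-2 \right)} = 227 \left(- \frac{204}{-277}\right) + 12 \left(3 + 2 \left(-2\right) + i \sqrt{5}\right) = 227 \left(\left(-204\right) \left(- \frac{1}{277}\right)\right) + 12 \left(3 - 4 + i \sqrt{5}\right) = 227 \cdot \frac{204}{277} + 12 \left(-1 + i \sqrt{5}\right) = \frac{46308}{277} - \left(12 - 12 i \sqrt{5}\right) = \frac{42984}{277} + 12 i \sqrt{5}$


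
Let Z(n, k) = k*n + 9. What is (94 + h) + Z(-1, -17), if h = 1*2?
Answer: 122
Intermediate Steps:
Z(n, k) = 9 + k*n
h = 2
(94 + h) + Z(-1, -17) = (94 + 2) + (9 - 17*(-1)) = 96 + (9 + 17) = 96 + 26 = 122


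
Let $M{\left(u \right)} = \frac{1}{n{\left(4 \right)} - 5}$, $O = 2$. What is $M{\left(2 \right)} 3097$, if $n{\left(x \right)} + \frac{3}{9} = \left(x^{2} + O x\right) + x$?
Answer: $\frac{9291}{68} \approx 136.63$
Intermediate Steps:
$n{\left(x \right)} = - \frac{1}{3} + x^{2} + 3 x$ ($n{\left(x \right)} = - \frac{1}{3} + \left(\left(x^{2} + 2 x\right) + x\right) = - \frac{1}{3} + \left(x^{2} + 3 x\right) = - \frac{1}{3} + x^{2} + 3 x$)
$M{\left(u \right)} = \frac{3}{68}$ ($M{\left(u \right)} = \frac{1}{\left(- \frac{1}{3} + 4^{2} + 3 \cdot 4\right) - 5} = \frac{1}{\left(- \frac{1}{3} + 16 + 12\right) - 5} = \frac{1}{\frac{83}{3} - 5} = \frac{1}{\frac{68}{3}} = \frac{3}{68}$)
$M{\left(2 \right)} 3097 = \frac{3}{68} \cdot 3097 = \frac{9291}{68}$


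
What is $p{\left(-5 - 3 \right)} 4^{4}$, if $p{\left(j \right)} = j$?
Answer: $-2048$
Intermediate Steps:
$p{\left(-5 - 3 \right)} 4^{4} = \left(-5 - 3\right) 4^{4} = \left(-8\right) 256 = -2048$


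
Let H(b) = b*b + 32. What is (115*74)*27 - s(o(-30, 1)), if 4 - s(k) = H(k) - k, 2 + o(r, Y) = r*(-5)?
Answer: 251554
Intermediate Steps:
H(b) = 32 + b² (H(b) = b² + 32 = 32 + b²)
o(r, Y) = -2 - 5*r (o(r, Y) = -2 + r*(-5) = -2 - 5*r)
s(k) = -28 + k - k² (s(k) = 4 - ((32 + k²) - k) = 4 - (32 + k² - k) = 4 + (-32 + k - k²) = -28 + k - k²)
(115*74)*27 - s(o(-30, 1)) = (115*74)*27 - (-28 + (-2 - 5*(-30)) - (-2 - 5*(-30))²) = 8510*27 - (-28 + (-2 + 150) - (-2 + 150)²) = 229770 - (-28 + 148 - 1*148²) = 229770 - (-28 + 148 - 1*21904) = 229770 - (-28 + 148 - 21904) = 229770 - 1*(-21784) = 229770 + 21784 = 251554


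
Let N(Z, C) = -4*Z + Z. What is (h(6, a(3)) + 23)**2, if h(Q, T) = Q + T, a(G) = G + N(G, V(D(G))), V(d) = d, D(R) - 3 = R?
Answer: 529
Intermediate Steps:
D(R) = 3 + R
N(Z, C) = -3*Z
a(G) = -2*G (a(G) = G - 3*G = -2*G)
(h(6, a(3)) + 23)**2 = ((6 - 2*3) + 23)**2 = ((6 - 6) + 23)**2 = (0 + 23)**2 = 23**2 = 529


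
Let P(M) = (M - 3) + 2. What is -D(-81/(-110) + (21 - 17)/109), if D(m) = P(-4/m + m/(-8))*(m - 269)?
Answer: -17930457839977681/10660098935200 ≈ -1682.0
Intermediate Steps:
P(M) = -1 + M (P(M) = (-3 + M) + 2 = -1 + M)
D(m) = (-269 + m)*(-1 - 4/m - m/8) (D(m) = (-1 + (-4/m + m/(-8)))*(m - 269) = (-1 + (-4/m + m*(-⅛)))*(-269 + m) = (-1 + (-4/m - m/8))*(-269 + m) = (-1 - 4/m - m/8)*(-269 + m) = (-269 + m)*(-1 - 4/m - m/8))
-D(-81/(-110) + (21 - 17)/109) = -(265 + 1076/(-81/(-110) + (21 - 17)/109) - (-81/(-110) + (21 - 17)/109)²/8 + 261*(-81/(-110) + (21 - 17)/109)/8) = -(265 + 1076/(-81*(-1/110) + 4*(1/109)) - (-81*(-1/110) + 4*(1/109))²/8 + 261*(-81*(-1/110) + 4*(1/109))/8) = -(265 + 1076/(81/110 + 4/109) - (81/110 + 4/109)²/8 + 261*(81/110 + 4/109)/8) = -(265 + 1076/(9269/11990) - (9269/11990)²/8 + (261/8)*(9269/11990)) = -(265 + 1076*(11990/9269) - ⅛*85914361/143760100 + 2419209/95920) = -(265 + 12901240/9269 - 85914361/1150080800 + 2419209/95920) = -1*17930457839977681/10660098935200 = -17930457839977681/10660098935200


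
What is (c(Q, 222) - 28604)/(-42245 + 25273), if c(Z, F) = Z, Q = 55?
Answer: 28549/16972 ≈ 1.6821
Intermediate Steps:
(c(Q, 222) - 28604)/(-42245 + 25273) = (55 - 28604)/(-42245 + 25273) = -28549/(-16972) = -28549*(-1/16972) = 28549/16972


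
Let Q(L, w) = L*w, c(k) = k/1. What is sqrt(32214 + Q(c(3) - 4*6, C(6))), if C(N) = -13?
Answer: 7*sqrt(663) ≈ 180.24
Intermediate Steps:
c(k) = k (c(k) = k*1 = k)
sqrt(32214 + Q(c(3) - 4*6, C(6))) = sqrt(32214 + (3 - 4*6)*(-13)) = sqrt(32214 + (3 - 24)*(-13)) = sqrt(32214 - 21*(-13)) = sqrt(32214 + 273) = sqrt(32487) = 7*sqrt(663)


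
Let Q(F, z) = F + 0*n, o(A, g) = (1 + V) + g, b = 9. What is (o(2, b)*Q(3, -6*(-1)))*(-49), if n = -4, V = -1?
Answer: -1323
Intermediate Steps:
o(A, g) = g (o(A, g) = (1 - 1) + g = 0 + g = g)
Q(F, z) = F (Q(F, z) = F + 0*(-4) = F + 0 = F)
(o(2, b)*Q(3, -6*(-1)))*(-49) = (9*3)*(-49) = 27*(-49) = -1323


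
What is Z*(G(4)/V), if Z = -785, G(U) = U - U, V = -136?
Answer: 0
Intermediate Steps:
G(U) = 0
Z*(G(4)/V) = -0/(-136) = -0*(-1)/136 = -785*0 = 0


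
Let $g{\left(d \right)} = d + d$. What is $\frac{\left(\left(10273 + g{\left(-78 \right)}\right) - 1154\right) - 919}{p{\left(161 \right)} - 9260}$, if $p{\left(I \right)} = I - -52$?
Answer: $- \frac{8044}{9047} \approx -0.88913$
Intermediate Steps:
$p{\left(I \right)} = 52 + I$ ($p{\left(I \right)} = I + 52 = 52 + I$)
$g{\left(d \right)} = 2 d$
$\frac{\left(\left(10273 + g{\left(-78 \right)}\right) - 1154\right) - 919}{p{\left(161 \right)} - 9260} = \frac{\left(\left(10273 + 2 \left(-78\right)\right) - 1154\right) - 919}{\left(52 + 161\right) - 9260} = \frac{\left(\left(10273 - 156\right) - 1154\right) - 919}{213 - 9260} = \frac{\left(10117 - 1154\right) - 919}{-9047} = \left(8963 - 919\right) \left(- \frac{1}{9047}\right) = 8044 \left(- \frac{1}{9047}\right) = - \frac{8044}{9047}$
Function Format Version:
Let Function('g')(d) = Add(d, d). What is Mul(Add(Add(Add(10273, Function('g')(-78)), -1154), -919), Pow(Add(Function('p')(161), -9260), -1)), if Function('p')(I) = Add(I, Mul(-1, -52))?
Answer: Rational(-8044, 9047) ≈ -0.88913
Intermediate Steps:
Function('p')(I) = Add(52, I) (Function('p')(I) = Add(I, 52) = Add(52, I))
Function('g')(d) = Mul(2, d)
Mul(Add(Add(Add(10273, Function('g')(-78)), -1154), -919), Pow(Add(Function('p')(161), -9260), -1)) = Mul(Add(Add(Add(10273, Mul(2, -78)), -1154), -919), Pow(Add(Add(52, 161), -9260), -1)) = Mul(Add(Add(Add(10273, -156), -1154), -919), Pow(Add(213, -9260), -1)) = Mul(Add(Add(10117, -1154), -919), Pow(-9047, -1)) = Mul(Add(8963, -919), Rational(-1, 9047)) = Mul(8044, Rational(-1, 9047)) = Rational(-8044, 9047)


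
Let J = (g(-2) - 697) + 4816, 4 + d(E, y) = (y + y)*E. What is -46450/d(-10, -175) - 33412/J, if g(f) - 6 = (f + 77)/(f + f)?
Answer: -615087329/28710900 ≈ -21.423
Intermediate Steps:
d(E, y) = -4 + 2*E*y (d(E, y) = -4 + (y + y)*E = -4 + (2*y)*E = -4 + 2*E*y)
g(f) = 6 + (77 + f)/(2*f) (g(f) = 6 + (f + 77)/(f + f) = 6 + (77 + f)/((2*f)) = 6 + (77 + f)*(1/(2*f)) = 6 + (77 + f)/(2*f))
J = 16425/4 (J = ((½)*(77 + 13*(-2))/(-2) - 697) + 4816 = ((½)*(-½)*(77 - 26) - 697) + 4816 = ((½)*(-½)*51 - 697) + 4816 = (-51/4 - 697) + 4816 = -2839/4 + 4816 = 16425/4 ≈ 4106.3)
-46450/d(-10, -175) - 33412/J = -46450/(-4 + 2*(-10)*(-175)) - 33412/16425/4 = -46450/(-4 + 3500) - 33412*4/16425 = -46450/3496 - 133648/16425 = -46450*1/3496 - 133648/16425 = -23225/1748 - 133648/16425 = -615087329/28710900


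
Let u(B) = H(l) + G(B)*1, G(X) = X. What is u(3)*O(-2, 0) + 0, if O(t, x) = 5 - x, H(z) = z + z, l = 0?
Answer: 15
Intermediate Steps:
H(z) = 2*z
u(B) = B (u(B) = 2*0 + B*1 = 0 + B = B)
u(3)*O(-2, 0) + 0 = 3*(5 - 1*0) + 0 = 3*(5 + 0) + 0 = 3*5 + 0 = 15 + 0 = 15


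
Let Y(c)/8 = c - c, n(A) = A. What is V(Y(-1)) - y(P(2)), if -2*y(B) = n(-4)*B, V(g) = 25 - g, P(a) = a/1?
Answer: 21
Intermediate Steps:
Y(c) = 0 (Y(c) = 8*(c - c) = 8*0 = 0)
P(a) = a (P(a) = a*1 = a)
y(B) = 2*B (y(B) = -(-2)*B = 2*B)
V(Y(-1)) - y(P(2)) = (25 - 1*0) - 2*2 = (25 + 0) - 1*4 = 25 - 4 = 21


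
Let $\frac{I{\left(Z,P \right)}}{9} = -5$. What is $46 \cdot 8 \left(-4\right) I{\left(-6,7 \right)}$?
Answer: $66240$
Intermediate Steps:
$I{\left(Z,P \right)} = -45$ ($I{\left(Z,P \right)} = 9 \left(-5\right) = -45$)
$46 \cdot 8 \left(-4\right) I{\left(-6,7 \right)} = 46 \cdot 8 \left(-4\right) \left(-45\right) = 46 \left(-32\right) \left(-45\right) = \left(-1472\right) \left(-45\right) = 66240$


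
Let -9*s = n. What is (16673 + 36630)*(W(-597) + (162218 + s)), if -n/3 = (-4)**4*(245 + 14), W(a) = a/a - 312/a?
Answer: 5865438186953/597 ≈ 9.8249e+9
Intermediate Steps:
W(a) = 1 - 312/a
n = -198912 (n = -3*(-4)**4*(245 + 14) = -768*259 = -3*66304 = -198912)
s = 66304/3 (s = -1/9*(-198912) = 66304/3 ≈ 22101.)
(16673 + 36630)*(W(-597) + (162218 + s)) = (16673 + 36630)*((-312 - 597)/(-597) + (162218 + 66304/3)) = 53303*(-1/597*(-909) + 552958/3) = 53303*(303/199 + 552958/3) = 53303*(110039551/597) = 5865438186953/597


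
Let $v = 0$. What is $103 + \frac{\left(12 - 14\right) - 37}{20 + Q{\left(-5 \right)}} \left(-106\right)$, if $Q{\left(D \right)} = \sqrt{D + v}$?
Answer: $\frac{8293}{27} - \frac{1378 i \sqrt{5}}{135} \approx 307.15 - 22.824 i$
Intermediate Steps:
$Q{\left(D \right)} = \sqrt{D}$ ($Q{\left(D \right)} = \sqrt{D + 0} = \sqrt{D}$)
$103 + \frac{\left(12 - 14\right) - 37}{20 + Q{\left(-5 \right)}} \left(-106\right) = 103 + \frac{\left(12 - 14\right) - 37}{20 + \sqrt{-5}} \left(-106\right) = 103 + \frac{-2 - 37}{20 + i \sqrt{5}} \left(-106\right) = 103 + - \frac{39}{20 + i \sqrt{5}} \left(-106\right) = 103 + \frac{4134}{20 + i \sqrt{5}}$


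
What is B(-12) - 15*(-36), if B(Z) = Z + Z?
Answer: 516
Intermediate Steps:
B(Z) = 2*Z
B(-12) - 15*(-36) = 2*(-12) - 15*(-36) = -24 + 540 = 516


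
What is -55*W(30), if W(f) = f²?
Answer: -49500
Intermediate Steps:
-55*W(30) = -55*30² = -55*900 = -49500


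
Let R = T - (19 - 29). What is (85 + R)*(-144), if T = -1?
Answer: -13536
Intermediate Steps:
R = 9 (R = -1 - (19 - 29) = -1 - 1*(-10) = -1 + 10 = 9)
(85 + R)*(-144) = (85 + 9)*(-144) = 94*(-144) = -13536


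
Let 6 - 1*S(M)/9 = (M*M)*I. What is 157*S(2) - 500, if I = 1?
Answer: 2326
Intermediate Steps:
S(M) = 54 - 9*M**2 (S(M) = 54 - 9*M*M = 54 - 9*M**2)
157*S(2) - 500 = 157*(54 - 9*2**2) - 500 = 157*(54 - 9*4) - 500 = 157*(54 - 36) - 500 = 157*18 - 500 = 2826 - 500 = 2326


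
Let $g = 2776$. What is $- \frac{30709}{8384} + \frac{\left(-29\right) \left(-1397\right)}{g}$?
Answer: $\frac{31801601}{2909248} \approx 10.931$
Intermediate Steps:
$- \frac{30709}{8384} + \frac{\left(-29\right) \left(-1397\right)}{g} = - \frac{30709}{8384} + \frac{\left(-29\right) \left(-1397\right)}{2776} = \left(-30709\right) \frac{1}{8384} + 40513 \cdot \frac{1}{2776} = - \frac{30709}{8384} + \frac{40513}{2776} = \frac{31801601}{2909248}$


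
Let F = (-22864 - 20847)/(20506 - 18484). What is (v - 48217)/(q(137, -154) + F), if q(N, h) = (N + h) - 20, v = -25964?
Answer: 149993982/118525 ≈ 1265.5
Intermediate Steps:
F = -43711/2022 ≈ -21.618
q(N, h) = -20 + N + h
(v - 48217)/(q(137, -154) + F) = (-25964 - 48217)/((-20 + 137 - 154) - 43711/2022) = -74181/(-37 - 43711/2022) = -74181/(-118525/2022) = -74181*(-2022/118525) = 149993982/118525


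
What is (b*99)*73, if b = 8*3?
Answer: 173448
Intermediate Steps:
b = 24
(b*99)*73 = (24*99)*73 = 2376*73 = 173448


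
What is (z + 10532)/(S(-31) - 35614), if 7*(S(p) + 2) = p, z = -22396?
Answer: 83048/249343 ≈ 0.33307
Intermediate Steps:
S(p) = -2 + p/7
(z + 10532)/(S(-31) - 35614) = (-22396 + 10532)/((-2 + (1/7)*(-31)) - 35614) = -11864/((-2 - 31/7) - 35614) = -11864/(-45/7 - 35614) = -11864/(-249343/7) = -11864*(-7/249343) = 83048/249343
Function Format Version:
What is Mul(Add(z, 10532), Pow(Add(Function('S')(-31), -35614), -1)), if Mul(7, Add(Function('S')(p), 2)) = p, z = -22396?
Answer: Rational(83048, 249343) ≈ 0.33307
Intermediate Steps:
Function('S')(p) = Add(-2, Mul(Rational(1, 7), p))
Mul(Add(z, 10532), Pow(Add(Function('S')(-31), -35614), -1)) = Mul(Add(-22396, 10532), Pow(Add(Add(-2, Mul(Rational(1, 7), -31)), -35614), -1)) = Mul(-11864, Pow(Add(Add(-2, Rational(-31, 7)), -35614), -1)) = Mul(-11864, Pow(Add(Rational(-45, 7), -35614), -1)) = Mul(-11864, Pow(Rational(-249343, 7), -1)) = Mul(-11864, Rational(-7, 249343)) = Rational(83048, 249343)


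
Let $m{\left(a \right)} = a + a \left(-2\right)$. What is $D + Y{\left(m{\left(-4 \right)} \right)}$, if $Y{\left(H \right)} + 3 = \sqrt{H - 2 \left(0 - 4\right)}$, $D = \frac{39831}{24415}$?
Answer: $- \frac{33414}{24415} + 2 \sqrt{3} \approx 2.0955$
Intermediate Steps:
$m{\left(a \right)} = - a$ ($m{\left(a \right)} = a - 2 a = - a$)
$D = \frac{39831}{24415}$ ($D = 39831 \cdot \frac{1}{24415} = \frac{39831}{24415} \approx 1.6314$)
$Y{\left(H \right)} = -3 + \sqrt{8 + H}$ ($Y{\left(H \right)} = -3 + \sqrt{H - 2 \left(0 - 4\right)} = -3 + \sqrt{H - -8} = -3 + \sqrt{H + 8} = -3 + \sqrt{8 + H}$)
$D + Y{\left(m{\left(-4 \right)} \right)} = \frac{39831}{24415} - \left(3 - \sqrt{8 - -4}\right) = \frac{39831}{24415} - \left(3 - \sqrt{8 + 4}\right) = \frac{39831}{24415} - \left(3 - \sqrt{12}\right) = \frac{39831}{24415} - \left(3 - 2 \sqrt{3}\right) = - \frac{33414}{24415} + 2 \sqrt{3}$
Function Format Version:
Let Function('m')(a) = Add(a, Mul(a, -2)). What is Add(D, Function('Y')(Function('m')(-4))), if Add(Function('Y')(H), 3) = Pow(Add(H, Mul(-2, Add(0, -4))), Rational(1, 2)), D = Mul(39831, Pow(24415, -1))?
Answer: Add(Rational(-33414, 24415), Mul(2, Pow(3, Rational(1, 2)))) ≈ 2.0955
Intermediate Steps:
Function('m')(a) = Mul(-1, a) (Function('m')(a) = Add(a, Mul(-2, a)) = Mul(-1, a))
D = Rational(39831, 24415) (D = Mul(39831, Rational(1, 24415)) = Rational(39831, 24415) ≈ 1.6314)
Function('Y')(H) = Add(-3, Pow(Add(8, H), Rational(1, 2))) (Function('Y')(H) = Add(-3, Pow(Add(H, Mul(-2, Add(0, -4))), Rational(1, 2))) = Add(-3, Pow(Add(H, Mul(-2, -4)), Rational(1, 2))) = Add(-3, Pow(Add(H, 8), Rational(1, 2))) = Add(-3, Pow(Add(8, H), Rational(1, 2))))
Add(D, Function('Y')(Function('m')(-4))) = Add(Rational(39831, 24415), Add(-3, Pow(Add(8, Mul(-1, -4)), Rational(1, 2)))) = Add(Rational(39831, 24415), Add(-3, Pow(Add(8, 4), Rational(1, 2)))) = Add(Rational(39831, 24415), Add(-3, Pow(12, Rational(1, 2)))) = Add(Rational(39831, 24415), Add(-3, Mul(2, Pow(3, Rational(1, 2))))) = Add(Rational(-33414, 24415), Mul(2, Pow(3, Rational(1, 2))))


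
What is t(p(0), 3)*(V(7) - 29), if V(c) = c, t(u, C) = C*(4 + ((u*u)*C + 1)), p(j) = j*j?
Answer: -330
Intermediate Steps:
p(j) = j²
t(u, C) = C*(5 + C*u²) (t(u, C) = C*(4 + (u²*C + 1)) = C*(4 + (C*u² + 1)) = C*(4 + (1 + C*u²)) = C*(5 + C*u²))
t(p(0), 3)*(V(7) - 29) = (3*(5 + 3*(0²)²))*(7 - 29) = (3*(5 + 3*0²))*(-22) = (3*(5 + 3*0))*(-22) = (3*(5 + 0))*(-22) = (3*5)*(-22) = 15*(-22) = -330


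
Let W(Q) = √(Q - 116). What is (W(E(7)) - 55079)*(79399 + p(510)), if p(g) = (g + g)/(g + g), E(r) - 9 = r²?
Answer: -4373272600 + 79400*I*√58 ≈ -4.3733e+9 + 6.0469e+5*I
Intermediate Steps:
E(r) = 9 + r²
W(Q) = √(-116 + Q)
p(g) = 1 (p(g) = (2*g)/((2*g)) = (2*g)*(1/(2*g)) = 1)
(W(E(7)) - 55079)*(79399 + p(510)) = (√(-116 + (9 + 7²)) - 55079)*(79399 + 1) = (√(-116 + (9 + 49)) - 55079)*79400 = (√(-116 + 58) - 55079)*79400 = (√(-58) - 55079)*79400 = (I*√58 - 55079)*79400 = (-55079 + I*√58)*79400 = -4373272600 + 79400*I*√58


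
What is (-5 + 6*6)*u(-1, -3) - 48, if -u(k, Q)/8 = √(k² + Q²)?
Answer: -48 - 248*√10 ≈ -832.25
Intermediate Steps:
u(k, Q) = -8*√(Q² + k²) (u(k, Q) = -8*√(k² + Q²) = -8*√(Q² + k²))
(-5 + 6*6)*u(-1, -3) - 48 = (-5 + 6*6)*(-8*√((-3)² + (-1)²)) - 48 = (-5 + 36)*(-8*√(9 + 1)) - 48 = 31*(-8*√10) - 48 = -248*√10 - 48 = -48 - 248*√10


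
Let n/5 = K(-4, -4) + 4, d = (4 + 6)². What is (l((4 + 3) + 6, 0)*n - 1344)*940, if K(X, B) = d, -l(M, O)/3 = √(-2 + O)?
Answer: -1263360 - 1466400*I*√2 ≈ -1.2634e+6 - 2.0738e+6*I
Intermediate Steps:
l(M, O) = -3*√(-2 + O)
d = 100 (d = 10² = 100)
K(X, B) = 100
n = 520 (n = 5*(100 + 4) = 5*104 = 520)
(l((4 + 3) + 6, 0)*n - 1344)*940 = (-3*√(-2 + 0)*520 - 1344)*940 = (-3*I*√2*520 - 1344)*940 = (-1560*I*√2 - 1344)*940 = (-1344 - 1560*I*√2)*940 = -1263360 - 1466400*I*√2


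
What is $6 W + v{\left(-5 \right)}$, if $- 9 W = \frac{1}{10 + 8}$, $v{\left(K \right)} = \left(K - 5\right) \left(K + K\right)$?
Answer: $\frac{2699}{27} \approx 99.963$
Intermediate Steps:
$v{\left(K \right)} = 2 K \left(-5 + K\right)$ ($v{\left(K \right)} = \left(-5 + K\right) 2 K = 2 K \left(-5 + K\right)$)
$W = - \frac{1}{162}$ ($W = - \frac{1}{9 \left(10 + 8\right)} = - \frac{1}{9 \cdot 18} = \left(- \frac{1}{9}\right) \frac{1}{18} = - \frac{1}{162} \approx -0.0061728$)
$6 W + v{\left(-5 \right)} = 6 \left(- \frac{1}{162}\right) + 2 \left(-5\right) \left(-5 - 5\right) = - \frac{1}{27} + 2 \left(-5\right) \left(-10\right) = - \frac{1}{27} + 100 = \frac{2699}{27}$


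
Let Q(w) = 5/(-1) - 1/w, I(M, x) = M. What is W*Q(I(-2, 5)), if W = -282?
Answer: 1269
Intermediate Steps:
Q(w) = -5 - 1/w (Q(w) = 5*(-1) - 1/w = -5 - 1/w)
W*Q(I(-2, 5)) = -282*(-5 - 1/(-2)) = -282*(-5 - 1*(-½)) = -282*(-5 + ½) = -282*(-9/2) = 1269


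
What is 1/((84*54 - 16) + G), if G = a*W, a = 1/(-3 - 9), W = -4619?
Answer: 12/58859 ≈ 0.00020388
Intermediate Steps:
a = -1/12 (a = 1/(-12) = -1/12 ≈ -0.083333)
G = 4619/12 (G = -1/12*(-4619) = 4619/12 ≈ 384.92)
1/((84*54 - 16) + G) = 1/((84*54 - 16) + 4619/12) = 1/((4536 - 16) + 4619/12) = 1/(4520 + 4619/12) = 1/(58859/12) = 12/58859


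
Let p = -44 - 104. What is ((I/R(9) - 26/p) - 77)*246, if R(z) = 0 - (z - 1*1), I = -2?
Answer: -1393959/74 ≈ -18837.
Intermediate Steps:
p = -148
R(z) = 1 - z (R(z) = 0 - (z - 1) = 0 - (-1 + z) = 0 + (1 - z) = 1 - z)
((I/R(9) - 26/p) - 77)*246 = ((-2/(1 - 1*9) - 26/(-148)) - 77)*246 = ((-2/(1 - 9) - 26*(-1/148)) - 77)*246 = ((-2/(-8) + 13/74) - 77)*246 = ((-2*(-⅛) + 13/74) - 77)*246 = ((¼ + 13/74) - 77)*246 = (63/148 - 77)*246 = -11333/148*246 = -1393959/74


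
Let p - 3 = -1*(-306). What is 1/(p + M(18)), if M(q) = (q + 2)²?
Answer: 1/709 ≈ 0.0014104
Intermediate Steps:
M(q) = (2 + q)²
p = 309 (p = 3 - 1*(-306) = 3 + 306 = 309)
1/(p + M(18)) = 1/(309 + (2 + 18)²) = 1/(309 + 20²) = 1/(309 + 400) = 1/709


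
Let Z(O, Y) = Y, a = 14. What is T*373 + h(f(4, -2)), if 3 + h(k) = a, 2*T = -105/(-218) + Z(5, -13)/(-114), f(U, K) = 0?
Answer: 1517159/12426 ≈ 122.10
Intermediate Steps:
T = 3701/12426 (T = (-105/(-218) - 13/(-114))/2 = (-105*(-1/218) - 13*(-1/114))/2 = (105/218 + 13/114)/2 = (½)*(3701/6213) = 3701/12426 ≈ 0.29784)
h(k) = 11 (h(k) = -3 + 14 = 11)
T*373 + h(f(4, -2)) = (3701/12426)*373 + 11 = 1380473/12426 + 11 = 1517159/12426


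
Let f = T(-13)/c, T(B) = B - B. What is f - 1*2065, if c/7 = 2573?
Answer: -2065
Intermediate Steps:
T(B) = 0
c = 18011 (c = 7*2573 = 18011)
f = 0 (f = 0/18011 = 0*(1/18011) = 0)
f - 1*2065 = 0 - 1*2065 = 0 - 2065 = -2065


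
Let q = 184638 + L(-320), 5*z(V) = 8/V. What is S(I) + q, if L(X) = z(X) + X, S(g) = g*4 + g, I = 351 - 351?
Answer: 36863599/200 ≈ 1.8432e+5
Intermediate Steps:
I = 0
z(V) = 8/(5*V) (z(V) = (8/V)/5 = 8/(5*V))
S(g) = 5*g (S(g) = 4*g + g = 5*g)
L(X) = X + 8/(5*X) (L(X) = 8/(5*X) + X = X + 8/(5*X))
q = 36863599/200 (q = 184638 + (-320 + (8/5)/(-320)) = 184638 + (-320 + (8/5)*(-1/320)) = 184638 + (-320 - 1/200) = 184638 - 64001/200 = 36863599/200 ≈ 1.8432e+5)
S(I) + q = 5*0 + 36863599/200 = 0 + 36863599/200 = 36863599/200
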